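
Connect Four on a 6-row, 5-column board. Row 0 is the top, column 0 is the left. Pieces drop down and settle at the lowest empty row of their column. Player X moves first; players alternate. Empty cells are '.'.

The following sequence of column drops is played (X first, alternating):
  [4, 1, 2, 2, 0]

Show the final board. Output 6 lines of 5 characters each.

Answer: .....
.....
.....
.....
..O..
XOX.X

Derivation:
Move 1: X drops in col 4, lands at row 5
Move 2: O drops in col 1, lands at row 5
Move 3: X drops in col 2, lands at row 5
Move 4: O drops in col 2, lands at row 4
Move 5: X drops in col 0, lands at row 5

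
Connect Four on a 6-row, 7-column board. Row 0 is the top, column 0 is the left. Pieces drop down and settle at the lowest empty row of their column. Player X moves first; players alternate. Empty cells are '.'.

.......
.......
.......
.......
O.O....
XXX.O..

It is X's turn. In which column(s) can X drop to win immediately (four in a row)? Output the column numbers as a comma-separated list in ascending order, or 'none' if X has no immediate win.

Answer: 3

Derivation:
col 0: drop X → no win
col 1: drop X → no win
col 2: drop X → no win
col 3: drop X → WIN!
col 4: drop X → no win
col 5: drop X → no win
col 6: drop X → no win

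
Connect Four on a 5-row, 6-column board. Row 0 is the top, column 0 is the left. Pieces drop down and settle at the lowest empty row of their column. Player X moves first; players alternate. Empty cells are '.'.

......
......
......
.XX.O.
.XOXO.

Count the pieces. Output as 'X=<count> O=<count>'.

X=4 O=3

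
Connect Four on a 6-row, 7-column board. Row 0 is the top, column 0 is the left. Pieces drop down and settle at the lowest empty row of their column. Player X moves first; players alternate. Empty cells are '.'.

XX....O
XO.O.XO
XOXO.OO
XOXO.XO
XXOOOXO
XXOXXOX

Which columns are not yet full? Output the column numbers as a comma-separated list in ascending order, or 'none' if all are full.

col 0: top cell = 'X' → FULL
col 1: top cell = 'X' → FULL
col 2: top cell = '.' → open
col 3: top cell = '.' → open
col 4: top cell = '.' → open
col 5: top cell = '.' → open
col 6: top cell = 'O' → FULL

Answer: 2,3,4,5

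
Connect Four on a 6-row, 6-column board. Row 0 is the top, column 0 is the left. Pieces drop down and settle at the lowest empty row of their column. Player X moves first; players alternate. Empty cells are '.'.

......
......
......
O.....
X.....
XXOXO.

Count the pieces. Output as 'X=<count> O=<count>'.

X=4 O=3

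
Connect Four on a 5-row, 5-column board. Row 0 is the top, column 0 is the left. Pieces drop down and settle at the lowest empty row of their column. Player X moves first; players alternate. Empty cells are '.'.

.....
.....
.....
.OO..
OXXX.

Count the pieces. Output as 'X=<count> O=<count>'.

X=3 O=3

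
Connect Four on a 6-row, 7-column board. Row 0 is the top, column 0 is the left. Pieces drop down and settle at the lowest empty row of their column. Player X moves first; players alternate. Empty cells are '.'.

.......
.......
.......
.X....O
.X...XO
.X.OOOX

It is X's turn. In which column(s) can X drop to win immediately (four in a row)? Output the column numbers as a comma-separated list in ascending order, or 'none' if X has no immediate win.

Answer: 1

Derivation:
col 0: drop X → no win
col 1: drop X → WIN!
col 2: drop X → no win
col 3: drop X → no win
col 4: drop X → no win
col 5: drop X → no win
col 6: drop X → no win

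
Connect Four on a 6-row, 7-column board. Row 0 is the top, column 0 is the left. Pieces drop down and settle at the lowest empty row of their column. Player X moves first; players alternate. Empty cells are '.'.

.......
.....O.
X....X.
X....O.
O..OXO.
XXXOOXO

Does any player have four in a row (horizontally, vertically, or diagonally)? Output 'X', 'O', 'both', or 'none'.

none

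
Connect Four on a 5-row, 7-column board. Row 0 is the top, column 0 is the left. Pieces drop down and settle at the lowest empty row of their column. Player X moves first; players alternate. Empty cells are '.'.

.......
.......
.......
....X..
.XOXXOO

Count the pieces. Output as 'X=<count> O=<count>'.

X=4 O=3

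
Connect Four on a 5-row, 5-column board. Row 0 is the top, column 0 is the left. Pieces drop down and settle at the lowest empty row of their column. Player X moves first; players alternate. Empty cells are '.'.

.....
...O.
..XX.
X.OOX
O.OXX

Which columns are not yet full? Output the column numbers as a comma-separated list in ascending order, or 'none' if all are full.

col 0: top cell = '.' → open
col 1: top cell = '.' → open
col 2: top cell = '.' → open
col 3: top cell = '.' → open
col 4: top cell = '.' → open

Answer: 0,1,2,3,4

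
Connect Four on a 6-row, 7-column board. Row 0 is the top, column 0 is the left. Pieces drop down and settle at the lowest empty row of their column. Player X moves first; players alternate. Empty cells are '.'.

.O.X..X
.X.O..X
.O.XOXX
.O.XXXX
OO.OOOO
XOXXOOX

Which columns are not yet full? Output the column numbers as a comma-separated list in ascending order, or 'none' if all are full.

Answer: 0,2,4,5

Derivation:
col 0: top cell = '.' → open
col 1: top cell = 'O' → FULL
col 2: top cell = '.' → open
col 3: top cell = 'X' → FULL
col 4: top cell = '.' → open
col 5: top cell = '.' → open
col 6: top cell = 'X' → FULL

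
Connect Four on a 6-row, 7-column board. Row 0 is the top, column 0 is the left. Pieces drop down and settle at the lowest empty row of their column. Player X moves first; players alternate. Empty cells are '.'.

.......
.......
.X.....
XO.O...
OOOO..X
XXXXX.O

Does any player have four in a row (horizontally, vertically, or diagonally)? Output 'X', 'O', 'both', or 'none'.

both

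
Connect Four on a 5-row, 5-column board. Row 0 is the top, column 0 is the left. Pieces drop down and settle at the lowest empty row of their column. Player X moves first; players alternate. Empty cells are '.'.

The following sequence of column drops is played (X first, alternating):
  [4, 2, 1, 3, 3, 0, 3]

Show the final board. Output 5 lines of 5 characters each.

Move 1: X drops in col 4, lands at row 4
Move 2: O drops in col 2, lands at row 4
Move 3: X drops in col 1, lands at row 4
Move 4: O drops in col 3, lands at row 4
Move 5: X drops in col 3, lands at row 3
Move 6: O drops in col 0, lands at row 4
Move 7: X drops in col 3, lands at row 2

Answer: .....
.....
...X.
...X.
OXOOX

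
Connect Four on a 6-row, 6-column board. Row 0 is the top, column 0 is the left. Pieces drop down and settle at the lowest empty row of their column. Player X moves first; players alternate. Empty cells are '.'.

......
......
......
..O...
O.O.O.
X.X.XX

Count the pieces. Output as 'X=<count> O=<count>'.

X=4 O=4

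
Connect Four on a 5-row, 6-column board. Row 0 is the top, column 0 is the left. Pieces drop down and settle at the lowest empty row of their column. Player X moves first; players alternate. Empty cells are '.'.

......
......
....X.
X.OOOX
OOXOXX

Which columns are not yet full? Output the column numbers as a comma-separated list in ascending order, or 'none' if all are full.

Answer: 0,1,2,3,4,5

Derivation:
col 0: top cell = '.' → open
col 1: top cell = '.' → open
col 2: top cell = '.' → open
col 3: top cell = '.' → open
col 4: top cell = '.' → open
col 5: top cell = '.' → open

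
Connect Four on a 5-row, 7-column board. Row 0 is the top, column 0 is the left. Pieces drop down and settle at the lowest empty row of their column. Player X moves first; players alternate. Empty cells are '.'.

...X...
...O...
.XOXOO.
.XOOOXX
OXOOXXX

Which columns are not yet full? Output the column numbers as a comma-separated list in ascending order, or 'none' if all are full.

Answer: 0,1,2,4,5,6

Derivation:
col 0: top cell = '.' → open
col 1: top cell = '.' → open
col 2: top cell = '.' → open
col 3: top cell = 'X' → FULL
col 4: top cell = '.' → open
col 5: top cell = '.' → open
col 6: top cell = '.' → open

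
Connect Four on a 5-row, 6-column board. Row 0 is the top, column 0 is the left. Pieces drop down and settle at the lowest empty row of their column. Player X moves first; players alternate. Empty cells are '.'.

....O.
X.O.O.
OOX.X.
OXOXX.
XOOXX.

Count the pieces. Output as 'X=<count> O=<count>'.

X=9 O=9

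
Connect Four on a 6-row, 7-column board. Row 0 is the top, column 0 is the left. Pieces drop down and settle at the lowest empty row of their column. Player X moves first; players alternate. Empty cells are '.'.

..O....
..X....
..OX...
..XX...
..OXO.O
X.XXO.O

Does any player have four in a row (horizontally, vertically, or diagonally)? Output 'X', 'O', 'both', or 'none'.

X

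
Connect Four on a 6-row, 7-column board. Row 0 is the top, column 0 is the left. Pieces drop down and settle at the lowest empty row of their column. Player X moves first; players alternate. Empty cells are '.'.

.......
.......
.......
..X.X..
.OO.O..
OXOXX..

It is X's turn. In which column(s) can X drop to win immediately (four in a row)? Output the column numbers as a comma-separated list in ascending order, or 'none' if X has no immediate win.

Answer: none

Derivation:
col 0: drop X → no win
col 1: drop X → no win
col 2: drop X → no win
col 3: drop X → no win
col 4: drop X → no win
col 5: drop X → no win
col 6: drop X → no win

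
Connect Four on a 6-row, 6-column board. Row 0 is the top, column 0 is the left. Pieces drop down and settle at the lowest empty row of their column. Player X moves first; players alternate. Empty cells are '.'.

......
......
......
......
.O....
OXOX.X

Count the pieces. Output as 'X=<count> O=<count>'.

X=3 O=3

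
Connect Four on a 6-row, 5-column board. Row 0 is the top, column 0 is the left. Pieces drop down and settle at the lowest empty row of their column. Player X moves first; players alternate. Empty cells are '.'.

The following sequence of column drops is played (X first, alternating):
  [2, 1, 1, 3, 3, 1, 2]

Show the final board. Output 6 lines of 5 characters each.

Move 1: X drops in col 2, lands at row 5
Move 2: O drops in col 1, lands at row 5
Move 3: X drops in col 1, lands at row 4
Move 4: O drops in col 3, lands at row 5
Move 5: X drops in col 3, lands at row 4
Move 6: O drops in col 1, lands at row 3
Move 7: X drops in col 2, lands at row 4

Answer: .....
.....
.....
.O...
.XXX.
.OXO.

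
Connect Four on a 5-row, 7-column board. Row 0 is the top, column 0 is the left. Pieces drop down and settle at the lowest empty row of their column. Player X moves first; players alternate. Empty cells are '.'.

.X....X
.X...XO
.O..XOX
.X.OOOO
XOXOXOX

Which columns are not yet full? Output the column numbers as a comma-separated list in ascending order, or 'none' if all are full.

Answer: 0,2,3,4,5

Derivation:
col 0: top cell = '.' → open
col 1: top cell = 'X' → FULL
col 2: top cell = '.' → open
col 3: top cell = '.' → open
col 4: top cell = '.' → open
col 5: top cell = '.' → open
col 6: top cell = 'X' → FULL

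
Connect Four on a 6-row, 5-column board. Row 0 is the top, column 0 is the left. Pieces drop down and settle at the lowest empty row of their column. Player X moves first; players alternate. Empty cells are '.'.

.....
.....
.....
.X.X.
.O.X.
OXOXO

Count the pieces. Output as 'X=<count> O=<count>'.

X=5 O=4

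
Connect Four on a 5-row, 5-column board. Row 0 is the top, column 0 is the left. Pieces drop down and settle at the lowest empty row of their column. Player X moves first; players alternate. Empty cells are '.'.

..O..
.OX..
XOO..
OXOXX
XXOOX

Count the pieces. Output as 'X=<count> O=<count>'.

X=8 O=8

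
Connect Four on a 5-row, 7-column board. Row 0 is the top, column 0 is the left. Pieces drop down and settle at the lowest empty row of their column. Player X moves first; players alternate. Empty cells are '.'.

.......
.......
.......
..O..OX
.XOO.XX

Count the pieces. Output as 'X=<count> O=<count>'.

X=4 O=4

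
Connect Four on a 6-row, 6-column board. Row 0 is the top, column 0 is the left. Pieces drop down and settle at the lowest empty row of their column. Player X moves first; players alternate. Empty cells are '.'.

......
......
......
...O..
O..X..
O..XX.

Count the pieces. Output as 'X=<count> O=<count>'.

X=3 O=3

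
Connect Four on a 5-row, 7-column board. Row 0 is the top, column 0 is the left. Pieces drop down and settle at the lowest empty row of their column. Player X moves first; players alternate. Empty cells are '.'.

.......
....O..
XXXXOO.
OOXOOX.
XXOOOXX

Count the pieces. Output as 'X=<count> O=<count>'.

X=10 O=10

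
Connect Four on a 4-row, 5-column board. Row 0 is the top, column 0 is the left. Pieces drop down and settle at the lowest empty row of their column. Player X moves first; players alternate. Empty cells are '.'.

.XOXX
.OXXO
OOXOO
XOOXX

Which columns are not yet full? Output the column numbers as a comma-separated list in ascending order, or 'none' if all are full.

Answer: 0

Derivation:
col 0: top cell = '.' → open
col 1: top cell = 'X' → FULL
col 2: top cell = 'O' → FULL
col 3: top cell = 'X' → FULL
col 4: top cell = 'X' → FULL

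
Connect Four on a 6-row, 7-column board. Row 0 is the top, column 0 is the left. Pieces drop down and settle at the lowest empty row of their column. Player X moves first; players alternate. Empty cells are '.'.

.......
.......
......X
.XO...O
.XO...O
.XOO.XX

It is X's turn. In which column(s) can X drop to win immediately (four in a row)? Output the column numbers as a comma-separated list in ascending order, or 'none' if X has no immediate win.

col 0: drop X → no win
col 1: drop X → WIN!
col 2: drop X → no win
col 3: drop X → no win
col 4: drop X → no win
col 5: drop X → no win
col 6: drop X → no win

Answer: 1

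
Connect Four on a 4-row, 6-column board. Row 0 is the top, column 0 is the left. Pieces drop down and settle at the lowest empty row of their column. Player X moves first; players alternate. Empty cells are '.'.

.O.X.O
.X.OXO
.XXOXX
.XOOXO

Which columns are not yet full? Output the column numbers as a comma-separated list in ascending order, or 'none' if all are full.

Answer: 0,2,4

Derivation:
col 0: top cell = '.' → open
col 1: top cell = 'O' → FULL
col 2: top cell = '.' → open
col 3: top cell = 'X' → FULL
col 4: top cell = '.' → open
col 5: top cell = 'O' → FULL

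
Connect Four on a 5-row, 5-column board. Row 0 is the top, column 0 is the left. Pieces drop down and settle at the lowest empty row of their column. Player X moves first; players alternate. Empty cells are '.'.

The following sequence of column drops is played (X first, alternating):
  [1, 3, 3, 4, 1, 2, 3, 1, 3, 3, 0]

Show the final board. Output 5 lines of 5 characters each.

Answer: ...O.
...X.
.O.X.
.X.X.
XXOOO

Derivation:
Move 1: X drops in col 1, lands at row 4
Move 2: O drops in col 3, lands at row 4
Move 3: X drops in col 3, lands at row 3
Move 4: O drops in col 4, lands at row 4
Move 5: X drops in col 1, lands at row 3
Move 6: O drops in col 2, lands at row 4
Move 7: X drops in col 3, lands at row 2
Move 8: O drops in col 1, lands at row 2
Move 9: X drops in col 3, lands at row 1
Move 10: O drops in col 3, lands at row 0
Move 11: X drops in col 0, lands at row 4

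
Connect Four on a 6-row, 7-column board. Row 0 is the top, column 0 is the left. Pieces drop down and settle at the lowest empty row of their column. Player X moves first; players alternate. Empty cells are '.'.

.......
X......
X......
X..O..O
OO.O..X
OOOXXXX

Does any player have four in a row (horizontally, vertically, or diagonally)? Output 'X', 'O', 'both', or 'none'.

X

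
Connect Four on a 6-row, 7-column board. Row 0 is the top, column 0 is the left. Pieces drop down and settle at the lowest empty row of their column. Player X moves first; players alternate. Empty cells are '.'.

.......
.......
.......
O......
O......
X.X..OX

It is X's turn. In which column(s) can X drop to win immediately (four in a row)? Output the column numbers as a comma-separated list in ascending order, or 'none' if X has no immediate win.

Answer: none

Derivation:
col 0: drop X → no win
col 1: drop X → no win
col 2: drop X → no win
col 3: drop X → no win
col 4: drop X → no win
col 5: drop X → no win
col 6: drop X → no win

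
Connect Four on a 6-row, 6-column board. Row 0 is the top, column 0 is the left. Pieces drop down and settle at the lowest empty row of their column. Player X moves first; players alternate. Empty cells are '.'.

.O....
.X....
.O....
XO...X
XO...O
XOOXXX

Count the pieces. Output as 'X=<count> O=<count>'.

X=8 O=7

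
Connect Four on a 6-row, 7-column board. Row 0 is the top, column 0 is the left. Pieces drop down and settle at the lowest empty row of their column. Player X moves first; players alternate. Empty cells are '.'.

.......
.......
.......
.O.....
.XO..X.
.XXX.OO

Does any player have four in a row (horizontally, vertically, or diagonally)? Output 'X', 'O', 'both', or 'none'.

none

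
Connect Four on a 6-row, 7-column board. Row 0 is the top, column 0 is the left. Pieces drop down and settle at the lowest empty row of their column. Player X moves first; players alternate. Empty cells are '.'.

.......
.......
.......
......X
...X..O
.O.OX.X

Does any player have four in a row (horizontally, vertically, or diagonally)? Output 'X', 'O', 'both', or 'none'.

none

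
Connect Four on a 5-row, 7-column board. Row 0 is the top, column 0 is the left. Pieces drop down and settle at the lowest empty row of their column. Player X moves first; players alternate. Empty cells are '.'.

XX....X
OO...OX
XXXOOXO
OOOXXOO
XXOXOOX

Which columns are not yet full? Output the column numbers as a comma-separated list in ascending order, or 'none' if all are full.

col 0: top cell = 'X' → FULL
col 1: top cell = 'X' → FULL
col 2: top cell = '.' → open
col 3: top cell = '.' → open
col 4: top cell = '.' → open
col 5: top cell = '.' → open
col 6: top cell = 'X' → FULL

Answer: 2,3,4,5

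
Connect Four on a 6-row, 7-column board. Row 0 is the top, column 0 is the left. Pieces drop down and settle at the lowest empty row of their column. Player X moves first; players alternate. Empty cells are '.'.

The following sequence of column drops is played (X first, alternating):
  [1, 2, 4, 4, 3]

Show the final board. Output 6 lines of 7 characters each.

Answer: .......
.......
.......
.......
....O..
.XOXX..

Derivation:
Move 1: X drops in col 1, lands at row 5
Move 2: O drops in col 2, lands at row 5
Move 3: X drops in col 4, lands at row 5
Move 4: O drops in col 4, lands at row 4
Move 5: X drops in col 3, lands at row 5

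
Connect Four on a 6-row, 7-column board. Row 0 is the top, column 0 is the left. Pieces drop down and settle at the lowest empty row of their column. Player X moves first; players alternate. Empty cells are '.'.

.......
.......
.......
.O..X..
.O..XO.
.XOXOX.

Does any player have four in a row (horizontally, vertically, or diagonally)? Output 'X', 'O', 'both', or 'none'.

none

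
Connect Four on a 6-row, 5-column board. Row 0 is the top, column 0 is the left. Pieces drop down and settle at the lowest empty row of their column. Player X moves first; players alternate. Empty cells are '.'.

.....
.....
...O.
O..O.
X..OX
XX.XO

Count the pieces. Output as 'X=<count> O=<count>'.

X=5 O=5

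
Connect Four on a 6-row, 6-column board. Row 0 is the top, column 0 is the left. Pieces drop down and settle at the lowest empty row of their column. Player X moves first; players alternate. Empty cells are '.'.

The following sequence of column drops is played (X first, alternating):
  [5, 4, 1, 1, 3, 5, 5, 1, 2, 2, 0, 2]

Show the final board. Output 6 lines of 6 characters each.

Move 1: X drops in col 5, lands at row 5
Move 2: O drops in col 4, lands at row 5
Move 3: X drops in col 1, lands at row 5
Move 4: O drops in col 1, lands at row 4
Move 5: X drops in col 3, lands at row 5
Move 6: O drops in col 5, lands at row 4
Move 7: X drops in col 5, lands at row 3
Move 8: O drops in col 1, lands at row 3
Move 9: X drops in col 2, lands at row 5
Move 10: O drops in col 2, lands at row 4
Move 11: X drops in col 0, lands at row 5
Move 12: O drops in col 2, lands at row 3

Answer: ......
......
......
.OO..X
.OO..O
XXXXOX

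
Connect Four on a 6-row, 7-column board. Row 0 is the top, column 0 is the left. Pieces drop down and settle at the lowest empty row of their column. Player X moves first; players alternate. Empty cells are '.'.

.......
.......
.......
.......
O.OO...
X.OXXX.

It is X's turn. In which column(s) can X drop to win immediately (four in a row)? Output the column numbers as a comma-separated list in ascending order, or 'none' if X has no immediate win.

Answer: 6

Derivation:
col 0: drop X → no win
col 1: drop X → no win
col 2: drop X → no win
col 3: drop X → no win
col 4: drop X → no win
col 5: drop X → no win
col 6: drop X → WIN!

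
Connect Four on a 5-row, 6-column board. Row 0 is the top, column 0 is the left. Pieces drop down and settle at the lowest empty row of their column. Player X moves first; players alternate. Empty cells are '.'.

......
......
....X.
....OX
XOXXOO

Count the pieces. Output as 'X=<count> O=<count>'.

X=5 O=4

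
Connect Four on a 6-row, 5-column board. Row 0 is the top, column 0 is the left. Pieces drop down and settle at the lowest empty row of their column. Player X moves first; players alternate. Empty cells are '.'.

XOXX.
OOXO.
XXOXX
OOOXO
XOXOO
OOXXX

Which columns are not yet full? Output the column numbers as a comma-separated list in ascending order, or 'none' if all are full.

Answer: 4

Derivation:
col 0: top cell = 'X' → FULL
col 1: top cell = 'O' → FULL
col 2: top cell = 'X' → FULL
col 3: top cell = 'X' → FULL
col 4: top cell = '.' → open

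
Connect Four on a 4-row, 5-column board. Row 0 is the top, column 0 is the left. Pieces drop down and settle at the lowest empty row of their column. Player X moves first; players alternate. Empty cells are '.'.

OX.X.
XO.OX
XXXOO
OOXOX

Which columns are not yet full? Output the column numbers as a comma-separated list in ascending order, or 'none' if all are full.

Answer: 2,4

Derivation:
col 0: top cell = 'O' → FULL
col 1: top cell = 'X' → FULL
col 2: top cell = '.' → open
col 3: top cell = 'X' → FULL
col 4: top cell = '.' → open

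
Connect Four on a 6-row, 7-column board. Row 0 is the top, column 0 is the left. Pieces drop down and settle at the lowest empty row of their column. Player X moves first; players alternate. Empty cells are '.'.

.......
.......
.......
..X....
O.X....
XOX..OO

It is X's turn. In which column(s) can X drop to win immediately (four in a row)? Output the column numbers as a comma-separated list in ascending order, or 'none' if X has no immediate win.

Answer: 2

Derivation:
col 0: drop X → no win
col 1: drop X → no win
col 2: drop X → WIN!
col 3: drop X → no win
col 4: drop X → no win
col 5: drop X → no win
col 6: drop X → no win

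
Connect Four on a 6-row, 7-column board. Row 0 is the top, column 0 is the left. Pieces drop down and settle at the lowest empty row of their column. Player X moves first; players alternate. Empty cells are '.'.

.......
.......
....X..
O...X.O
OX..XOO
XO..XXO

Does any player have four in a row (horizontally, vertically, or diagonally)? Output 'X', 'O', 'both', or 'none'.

X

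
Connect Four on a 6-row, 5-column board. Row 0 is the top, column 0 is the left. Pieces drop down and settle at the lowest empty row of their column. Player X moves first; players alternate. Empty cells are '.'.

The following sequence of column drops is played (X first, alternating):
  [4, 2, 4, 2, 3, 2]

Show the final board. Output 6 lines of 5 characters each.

Move 1: X drops in col 4, lands at row 5
Move 2: O drops in col 2, lands at row 5
Move 3: X drops in col 4, lands at row 4
Move 4: O drops in col 2, lands at row 4
Move 5: X drops in col 3, lands at row 5
Move 6: O drops in col 2, lands at row 3

Answer: .....
.....
.....
..O..
..O.X
..OXX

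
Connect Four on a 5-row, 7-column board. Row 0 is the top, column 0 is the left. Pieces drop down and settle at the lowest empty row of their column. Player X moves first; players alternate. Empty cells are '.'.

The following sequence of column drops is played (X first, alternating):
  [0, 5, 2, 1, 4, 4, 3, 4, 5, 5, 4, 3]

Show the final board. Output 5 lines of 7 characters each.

Answer: .......
....X..
....OO.
...OOX.
XOXXXO.

Derivation:
Move 1: X drops in col 0, lands at row 4
Move 2: O drops in col 5, lands at row 4
Move 3: X drops in col 2, lands at row 4
Move 4: O drops in col 1, lands at row 4
Move 5: X drops in col 4, lands at row 4
Move 6: O drops in col 4, lands at row 3
Move 7: X drops in col 3, lands at row 4
Move 8: O drops in col 4, lands at row 2
Move 9: X drops in col 5, lands at row 3
Move 10: O drops in col 5, lands at row 2
Move 11: X drops in col 4, lands at row 1
Move 12: O drops in col 3, lands at row 3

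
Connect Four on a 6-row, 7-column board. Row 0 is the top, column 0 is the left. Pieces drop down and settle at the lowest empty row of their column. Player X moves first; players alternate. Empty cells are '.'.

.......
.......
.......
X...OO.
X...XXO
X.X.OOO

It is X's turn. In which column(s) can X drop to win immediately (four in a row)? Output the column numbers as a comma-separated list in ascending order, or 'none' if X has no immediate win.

col 0: drop X → WIN!
col 1: drop X → no win
col 2: drop X → no win
col 3: drop X → no win
col 4: drop X → no win
col 5: drop X → no win
col 6: drop X → no win

Answer: 0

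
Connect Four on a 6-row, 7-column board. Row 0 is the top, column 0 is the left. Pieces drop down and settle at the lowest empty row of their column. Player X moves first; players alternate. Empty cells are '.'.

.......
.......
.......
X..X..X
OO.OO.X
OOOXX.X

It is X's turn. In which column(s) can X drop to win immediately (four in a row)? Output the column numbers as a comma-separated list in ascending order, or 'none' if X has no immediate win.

Answer: 5,6

Derivation:
col 0: drop X → no win
col 1: drop X → no win
col 2: drop X → no win
col 3: drop X → no win
col 4: drop X → no win
col 5: drop X → WIN!
col 6: drop X → WIN!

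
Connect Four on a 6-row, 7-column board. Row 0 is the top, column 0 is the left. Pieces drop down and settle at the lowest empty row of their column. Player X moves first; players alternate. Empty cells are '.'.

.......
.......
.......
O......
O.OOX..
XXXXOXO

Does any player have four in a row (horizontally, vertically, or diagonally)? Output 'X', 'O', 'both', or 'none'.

X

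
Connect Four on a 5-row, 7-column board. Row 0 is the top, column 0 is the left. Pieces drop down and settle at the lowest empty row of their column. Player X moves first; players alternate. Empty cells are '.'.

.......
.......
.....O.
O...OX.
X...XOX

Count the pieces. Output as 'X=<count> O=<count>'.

X=4 O=4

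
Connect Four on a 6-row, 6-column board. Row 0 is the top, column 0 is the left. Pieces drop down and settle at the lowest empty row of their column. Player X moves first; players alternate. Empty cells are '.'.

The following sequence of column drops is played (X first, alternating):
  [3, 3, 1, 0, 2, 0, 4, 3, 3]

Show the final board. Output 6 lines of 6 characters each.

Answer: ......
......
...X..
...O..
O..O..
OXXXX.

Derivation:
Move 1: X drops in col 3, lands at row 5
Move 2: O drops in col 3, lands at row 4
Move 3: X drops in col 1, lands at row 5
Move 4: O drops in col 0, lands at row 5
Move 5: X drops in col 2, lands at row 5
Move 6: O drops in col 0, lands at row 4
Move 7: X drops in col 4, lands at row 5
Move 8: O drops in col 3, lands at row 3
Move 9: X drops in col 3, lands at row 2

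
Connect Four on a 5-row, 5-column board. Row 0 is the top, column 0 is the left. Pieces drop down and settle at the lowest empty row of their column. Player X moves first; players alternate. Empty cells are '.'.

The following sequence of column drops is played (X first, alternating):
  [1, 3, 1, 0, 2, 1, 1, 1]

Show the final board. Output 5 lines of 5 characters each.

Answer: .O...
.X...
.O...
.X...
OXXO.

Derivation:
Move 1: X drops in col 1, lands at row 4
Move 2: O drops in col 3, lands at row 4
Move 3: X drops in col 1, lands at row 3
Move 4: O drops in col 0, lands at row 4
Move 5: X drops in col 2, lands at row 4
Move 6: O drops in col 1, lands at row 2
Move 7: X drops in col 1, lands at row 1
Move 8: O drops in col 1, lands at row 0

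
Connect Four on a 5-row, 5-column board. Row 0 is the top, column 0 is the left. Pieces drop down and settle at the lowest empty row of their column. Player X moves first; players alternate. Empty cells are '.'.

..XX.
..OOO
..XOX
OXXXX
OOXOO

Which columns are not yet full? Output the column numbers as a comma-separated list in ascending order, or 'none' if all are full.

col 0: top cell = '.' → open
col 1: top cell = '.' → open
col 2: top cell = 'X' → FULL
col 3: top cell = 'X' → FULL
col 4: top cell = '.' → open

Answer: 0,1,4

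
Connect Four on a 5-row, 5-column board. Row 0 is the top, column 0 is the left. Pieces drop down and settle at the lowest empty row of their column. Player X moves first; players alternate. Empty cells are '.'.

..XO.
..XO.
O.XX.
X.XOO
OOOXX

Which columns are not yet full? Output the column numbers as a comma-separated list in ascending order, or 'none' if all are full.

col 0: top cell = '.' → open
col 1: top cell = '.' → open
col 2: top cell = 'X' → FULL
col 3: top cell = 'O' → FULL
col 4: top cell = '.' → open

Answer: 0,1,4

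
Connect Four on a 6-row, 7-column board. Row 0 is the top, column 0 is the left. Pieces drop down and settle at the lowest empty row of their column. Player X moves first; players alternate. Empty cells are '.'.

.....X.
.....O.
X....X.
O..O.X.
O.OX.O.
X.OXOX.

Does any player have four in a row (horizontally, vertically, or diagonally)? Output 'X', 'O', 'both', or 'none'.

none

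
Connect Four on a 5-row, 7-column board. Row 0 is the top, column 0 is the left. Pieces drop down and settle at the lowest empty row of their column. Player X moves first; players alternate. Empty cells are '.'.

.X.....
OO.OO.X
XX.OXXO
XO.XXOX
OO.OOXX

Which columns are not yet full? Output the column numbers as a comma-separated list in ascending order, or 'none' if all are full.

Answer: 0,2,3,4,5,6

Derivation:
col 0: top cell = '.' → open
col 1: top cell = 'X' → FULL
col 2: top cell = '.' → open
col 3: top cell = '.' → open
col 4: top cell = '.' → open
col 5: top cell = '.' → open
col 6: top cell = '.' → open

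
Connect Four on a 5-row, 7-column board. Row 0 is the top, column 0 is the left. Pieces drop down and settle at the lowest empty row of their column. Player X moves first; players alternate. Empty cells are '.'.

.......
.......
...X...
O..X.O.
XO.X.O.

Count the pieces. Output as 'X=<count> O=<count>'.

X=4 O=4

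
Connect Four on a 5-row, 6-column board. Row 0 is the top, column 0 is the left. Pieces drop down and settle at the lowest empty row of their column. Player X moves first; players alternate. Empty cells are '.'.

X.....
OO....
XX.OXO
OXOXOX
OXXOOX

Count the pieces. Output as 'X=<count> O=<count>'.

X=10 O=10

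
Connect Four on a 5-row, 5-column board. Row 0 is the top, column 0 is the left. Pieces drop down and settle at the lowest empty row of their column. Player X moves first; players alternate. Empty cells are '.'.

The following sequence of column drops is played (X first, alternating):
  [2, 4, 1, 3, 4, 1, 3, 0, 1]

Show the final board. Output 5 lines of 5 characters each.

Move 1: X drops in col 2, lands at row 4
Move 2: O drops in col 4, lands at row 4
Move 3: X drops in col 1, lands at row 4
Move 4: O drops in col 3, lands at row 4
Move 5: X drops in col 4, lands at row 3
Move 6: O drops in col 1, lands at row 3
Move 7: X drops in col 3, lands at row 3
Move 8: O drops in col 0, lands at row 4
Move 9: X drops in col 1, lands at row 2

Answer: .....
.....
.X...
.O.XX
OXXOO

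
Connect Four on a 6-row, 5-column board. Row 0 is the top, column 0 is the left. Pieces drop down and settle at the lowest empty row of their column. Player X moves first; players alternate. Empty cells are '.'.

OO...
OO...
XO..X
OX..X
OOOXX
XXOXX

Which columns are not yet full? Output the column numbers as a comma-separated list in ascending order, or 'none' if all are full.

col 0: top cell = 'O' → FULL
col 1: top cell = 'O' → FULL
col 2: top cell = '.' → open
col 3: top cell = '.' → open
col 4: top cell = '.' → open

Answer: 2,3,4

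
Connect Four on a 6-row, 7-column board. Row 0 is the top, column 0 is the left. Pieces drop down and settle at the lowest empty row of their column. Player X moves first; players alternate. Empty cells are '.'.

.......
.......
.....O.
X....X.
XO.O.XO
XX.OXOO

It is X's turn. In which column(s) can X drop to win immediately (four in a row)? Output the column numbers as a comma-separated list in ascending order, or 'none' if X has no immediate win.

Answer: 0

Derivation:
col 0: drop X → WIN!
col 1: drop X → no win
col 2: drop X → no win
col 3: drop X → no win
col 4: drop X → no win
col 5: drop X → no win
col 6: drop X → no win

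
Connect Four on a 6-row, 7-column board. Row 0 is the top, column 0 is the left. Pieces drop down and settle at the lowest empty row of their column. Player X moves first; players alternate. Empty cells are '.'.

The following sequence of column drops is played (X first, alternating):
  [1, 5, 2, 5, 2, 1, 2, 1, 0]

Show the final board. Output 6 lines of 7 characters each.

Answer: .......
.......
.......
.OX....
.OX..O.
XXX..O.

Derivation:
Move 1: X drops in col 1, lands at row 5
Move 2: O drops in col 5, lands at row 5
Move 3: X drops in col 2, lands at row 5
Move 4: O drops in col 5, lands at row 4
Move 5: X drops in col 2, lands at row 4
Move 6: O drops in col 1, lands at row 4
Move 7: X drops in col 2, lands at row 3
Move 8: O drops in col 1, lands at row 3
Move 9: X drops in col 0, lands at row 5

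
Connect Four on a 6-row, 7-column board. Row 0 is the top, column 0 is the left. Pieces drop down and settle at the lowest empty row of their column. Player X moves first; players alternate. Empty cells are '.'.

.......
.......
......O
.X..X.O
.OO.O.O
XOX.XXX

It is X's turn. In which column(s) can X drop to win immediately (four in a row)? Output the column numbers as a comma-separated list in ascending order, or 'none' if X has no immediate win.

Answer: 3

Derivation:
col 0: drop X → no win
col 1: drop X → no win
col 2: drop X → no win
col 3: drop X → WIN!
col 4: drop X → no win
col 5: drop X → no win
col 6: drop X → no win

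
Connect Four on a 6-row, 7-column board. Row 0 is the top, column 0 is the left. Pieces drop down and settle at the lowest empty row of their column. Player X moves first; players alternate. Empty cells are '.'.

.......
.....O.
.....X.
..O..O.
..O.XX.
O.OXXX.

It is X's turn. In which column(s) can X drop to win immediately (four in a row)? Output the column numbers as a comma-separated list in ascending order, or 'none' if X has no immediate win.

col 0: drop X → no win
col 1: drop X → no win
col 2: drop X → no win
col 3: drop X → no win
col 4: drop X → no win
col 5: drop X → no win
col 6: drop X → WIN!

Answer: 6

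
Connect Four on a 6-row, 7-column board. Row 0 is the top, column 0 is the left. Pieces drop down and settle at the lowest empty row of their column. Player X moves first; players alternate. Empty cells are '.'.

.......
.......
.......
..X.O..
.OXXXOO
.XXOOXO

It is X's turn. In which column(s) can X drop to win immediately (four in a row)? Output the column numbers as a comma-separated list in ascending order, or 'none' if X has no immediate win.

col 0: drop X → no win
col 1: drop X → no win
col 2: drop X → WIN!
col 3: drop X → no win
col 4: drop X → no win
col 5: drop X → no win
col 6: drop X → no win

Answer: 2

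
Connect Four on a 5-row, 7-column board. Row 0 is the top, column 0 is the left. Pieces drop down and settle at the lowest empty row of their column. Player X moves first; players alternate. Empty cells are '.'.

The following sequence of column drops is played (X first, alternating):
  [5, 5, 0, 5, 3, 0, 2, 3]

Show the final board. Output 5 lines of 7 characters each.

Move 1: X drops in col 5, lands at row 4
Move 2: O drops in col 5, lands at row 3
Move 3: X drops in col 0, lands at row 4
Move 4: O drops in col 5, lands at row 2
Move 5: X drops in col 3, lands at row 4
Move 6: O drops in col 0, lands at row 3
Move 7: X drops in col 2, lands at row 4
Move 8: O drops in col 3, lands at row 3

Answer: .......
.......
.....O.
O..O.O.
X.XX.X.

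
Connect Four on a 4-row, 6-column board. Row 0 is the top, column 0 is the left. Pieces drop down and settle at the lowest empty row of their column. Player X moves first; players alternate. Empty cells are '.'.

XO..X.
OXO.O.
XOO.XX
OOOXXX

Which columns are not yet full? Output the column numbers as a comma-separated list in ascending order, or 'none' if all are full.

col 0: top cell = 'X' → FULL
col 1: top cell = 'O' → FULL
col 2: top cell = '.' → open
col 3: top cell = '.' → open
col 4: top cell = 'X' → FULL
col 5: top cell = '.' → open

Answer: 2,3,5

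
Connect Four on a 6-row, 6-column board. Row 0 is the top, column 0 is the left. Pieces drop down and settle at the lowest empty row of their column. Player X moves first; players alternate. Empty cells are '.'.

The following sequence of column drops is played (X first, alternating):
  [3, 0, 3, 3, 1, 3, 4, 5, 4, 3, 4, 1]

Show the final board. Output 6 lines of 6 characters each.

Move 1: X drops in col 3, lands at row 5
Move 2: O drops in col 0, lands at row 5
Move 3: X drops in col 3, lands at row 4
Move 4: O drops in col 3, lands at row 3
Move 5: X drops in col 1, lands at row 5
Move 6: O drops in col 3, lands at row 2
Move 7: X drops in col 4, lands at row 5
Move 8: O drops in col 5, lands at row 5
Move 9: X drops in col 4, lands at row 4
Move 10: O drops in col 3, lands at row 1
Move 11: X drops in col 4, lands at row 3
Move 12: O drops in col 1, lands at row 4

Answer: ......
...O..
...O..
...OX.
.O.XX.
OX.XXO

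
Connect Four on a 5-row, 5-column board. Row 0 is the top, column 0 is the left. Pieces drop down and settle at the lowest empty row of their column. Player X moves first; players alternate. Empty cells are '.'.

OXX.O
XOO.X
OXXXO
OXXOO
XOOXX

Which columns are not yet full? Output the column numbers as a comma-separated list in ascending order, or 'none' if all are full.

Answer: 3

Derivation:
col 0: top cell = 'O' → FULL
col 1: top cell = 'X' → FULL
col 2: top cell = 'X' → FULL
col 3: top cell = '.' → open
col 4: top cell = 'O' → FULL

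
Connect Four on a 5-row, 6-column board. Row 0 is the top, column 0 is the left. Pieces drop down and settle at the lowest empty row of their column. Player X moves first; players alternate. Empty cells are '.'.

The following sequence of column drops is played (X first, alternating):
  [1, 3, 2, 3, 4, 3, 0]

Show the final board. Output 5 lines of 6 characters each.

Answer: ......
......
...O..
...O..
XXXOX.

Derivation:
Move 1: X drops in col 1, lands at row 4
Move 2: O drops in col 3, lands at row 4
Move 3: X drops in col 2, lands at row 4
Move 4: O drops in col 3, lands at row 3
Move 5: X drops in col 4, lands at row 4
Move 6: O drops in col 3, lands at row 2
Move 7: X drops in col 0, lands at row 4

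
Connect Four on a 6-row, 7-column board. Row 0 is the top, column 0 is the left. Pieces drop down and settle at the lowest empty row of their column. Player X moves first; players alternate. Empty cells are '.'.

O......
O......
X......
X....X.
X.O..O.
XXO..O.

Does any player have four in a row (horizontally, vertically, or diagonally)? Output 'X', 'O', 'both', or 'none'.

X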